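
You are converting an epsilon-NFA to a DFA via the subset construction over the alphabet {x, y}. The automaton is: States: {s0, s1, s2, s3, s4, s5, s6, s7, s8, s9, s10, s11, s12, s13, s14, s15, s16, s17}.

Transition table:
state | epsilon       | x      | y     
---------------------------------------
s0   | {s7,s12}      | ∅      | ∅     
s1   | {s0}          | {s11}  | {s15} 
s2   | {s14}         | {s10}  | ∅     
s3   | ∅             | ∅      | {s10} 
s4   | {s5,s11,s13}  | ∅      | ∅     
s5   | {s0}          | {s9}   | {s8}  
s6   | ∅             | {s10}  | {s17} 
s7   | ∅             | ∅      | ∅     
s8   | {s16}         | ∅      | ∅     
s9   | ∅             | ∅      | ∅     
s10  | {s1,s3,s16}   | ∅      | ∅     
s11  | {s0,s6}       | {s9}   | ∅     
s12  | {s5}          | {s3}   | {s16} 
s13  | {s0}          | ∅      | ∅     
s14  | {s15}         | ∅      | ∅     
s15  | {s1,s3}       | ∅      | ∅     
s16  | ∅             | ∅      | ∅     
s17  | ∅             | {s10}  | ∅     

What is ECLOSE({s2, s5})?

Start with {s2, s5}.
From s2 via epsilon: add s14.
From s5 via epsilon: add s0.
From s0 via epsilon: add s7, s12.
From s14 via epsilon: add s15.
From s15 via epsilon: add s1, s3.
No new states can be added; the closed set is {s0, s1, s2, s3, s5, s7, s12, s14, s15}.

{s0, s1, s2, s3, s5, s7, s12, s14, s15}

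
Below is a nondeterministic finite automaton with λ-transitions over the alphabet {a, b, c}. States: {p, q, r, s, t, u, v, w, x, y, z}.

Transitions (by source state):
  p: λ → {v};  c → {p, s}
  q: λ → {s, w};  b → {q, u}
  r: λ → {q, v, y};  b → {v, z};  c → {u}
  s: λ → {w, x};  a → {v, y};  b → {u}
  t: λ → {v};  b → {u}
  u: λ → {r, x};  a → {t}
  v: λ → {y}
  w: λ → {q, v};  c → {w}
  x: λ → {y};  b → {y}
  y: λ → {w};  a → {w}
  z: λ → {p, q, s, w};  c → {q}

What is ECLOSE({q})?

Start with {q}.
From q via λ: add s, w.
From s via λ: add x.
From w via λ: add v.
From v via λ: add y.
No new states can be added; the closed set is {q, s, v, w, x, y}.

{q, s, v, w, x, y}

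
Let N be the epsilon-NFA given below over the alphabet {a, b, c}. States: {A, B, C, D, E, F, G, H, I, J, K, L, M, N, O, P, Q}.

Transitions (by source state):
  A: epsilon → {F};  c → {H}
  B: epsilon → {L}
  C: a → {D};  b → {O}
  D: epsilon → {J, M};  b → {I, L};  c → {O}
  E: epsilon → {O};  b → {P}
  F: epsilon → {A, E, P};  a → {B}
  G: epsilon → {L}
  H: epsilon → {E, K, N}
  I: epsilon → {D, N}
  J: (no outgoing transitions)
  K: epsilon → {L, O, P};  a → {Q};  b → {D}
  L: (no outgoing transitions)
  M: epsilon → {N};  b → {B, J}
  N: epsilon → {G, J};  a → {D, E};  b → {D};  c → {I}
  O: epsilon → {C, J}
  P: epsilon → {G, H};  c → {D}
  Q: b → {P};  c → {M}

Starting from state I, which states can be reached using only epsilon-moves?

Start with {I}.
From I via epsilon: add D, N.
From D via epsilon: add J, M.
From N via epsilon: add G.
From G via epsilon: add L.
No new states can be added; the closed set is {D, G, I, J, L, M, N}.

{D, G, I, J, L, M, N}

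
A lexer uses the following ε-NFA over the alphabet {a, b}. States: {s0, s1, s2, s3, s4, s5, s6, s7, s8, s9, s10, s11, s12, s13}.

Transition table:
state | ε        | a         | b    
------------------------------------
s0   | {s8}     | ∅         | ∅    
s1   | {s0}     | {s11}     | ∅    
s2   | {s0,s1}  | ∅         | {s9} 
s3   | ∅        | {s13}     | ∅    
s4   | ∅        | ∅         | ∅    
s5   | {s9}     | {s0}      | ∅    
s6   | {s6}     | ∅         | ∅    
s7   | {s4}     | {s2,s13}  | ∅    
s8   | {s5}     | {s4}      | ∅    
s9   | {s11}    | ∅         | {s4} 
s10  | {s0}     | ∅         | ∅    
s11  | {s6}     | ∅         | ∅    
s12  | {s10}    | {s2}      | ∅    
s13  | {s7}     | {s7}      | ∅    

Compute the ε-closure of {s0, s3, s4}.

{s0, s3, s4, s5, s6, s8, s9, s11}

Start with {s0, s3, s4}.
From s0 via ε: add s8.
From s8 via ε: add s5.
From s5 via ε: add s9.
From s9 via ε: add s11.
From s11 via ε: add s6.
No new states can be added; the closed set is {s0, s3, s4, s5, s6, s8, s9, s11}.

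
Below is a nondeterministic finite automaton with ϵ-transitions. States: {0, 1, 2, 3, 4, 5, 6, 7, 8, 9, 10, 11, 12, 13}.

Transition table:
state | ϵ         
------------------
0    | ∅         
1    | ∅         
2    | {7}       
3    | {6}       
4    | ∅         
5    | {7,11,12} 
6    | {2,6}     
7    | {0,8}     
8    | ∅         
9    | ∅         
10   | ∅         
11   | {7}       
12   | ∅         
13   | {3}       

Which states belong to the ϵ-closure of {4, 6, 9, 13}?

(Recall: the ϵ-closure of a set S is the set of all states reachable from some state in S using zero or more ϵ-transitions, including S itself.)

{0, 2, 3, 4, 6, 7, 8, 9, 13}

Start with {4, 6, 9, 13}.
From 6 via ϵ: add 2.
From 13 via ϵ: add 3.
From 2 via ϵ: add 7.
From 7 via ϵ: add 0, 8.
No new states can be added; the closed set is {0, 2, 3, 4, 6, 7, 8, 9, 13}.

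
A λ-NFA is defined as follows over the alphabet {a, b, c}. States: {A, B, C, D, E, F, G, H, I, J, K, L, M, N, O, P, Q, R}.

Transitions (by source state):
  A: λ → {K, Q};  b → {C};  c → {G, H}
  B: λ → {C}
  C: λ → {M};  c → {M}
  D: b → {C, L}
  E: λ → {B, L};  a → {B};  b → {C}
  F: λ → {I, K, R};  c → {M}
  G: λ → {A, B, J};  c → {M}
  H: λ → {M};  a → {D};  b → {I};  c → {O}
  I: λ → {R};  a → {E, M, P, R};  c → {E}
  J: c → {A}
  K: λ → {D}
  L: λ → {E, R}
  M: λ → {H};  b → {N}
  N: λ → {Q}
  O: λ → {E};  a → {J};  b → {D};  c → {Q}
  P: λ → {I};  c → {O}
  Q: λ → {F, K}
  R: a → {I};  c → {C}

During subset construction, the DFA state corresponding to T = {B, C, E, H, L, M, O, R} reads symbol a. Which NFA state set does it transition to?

{B, C, D, H, I, J, M, R}

E on a → {B}.
H on a → {D}.
O on a → {J}.
R on a → {I}.
No a-transition from B, C, L, M.
Union after reading a: {B, D, I, J}.
Now take the λ-closure:
From B via λ: add C.
From I via λ: add R.
From C via λ: add M.
From M via λ: add H.
No new states can be added; the closed set is {B, C, D, H, I, J, M, R}.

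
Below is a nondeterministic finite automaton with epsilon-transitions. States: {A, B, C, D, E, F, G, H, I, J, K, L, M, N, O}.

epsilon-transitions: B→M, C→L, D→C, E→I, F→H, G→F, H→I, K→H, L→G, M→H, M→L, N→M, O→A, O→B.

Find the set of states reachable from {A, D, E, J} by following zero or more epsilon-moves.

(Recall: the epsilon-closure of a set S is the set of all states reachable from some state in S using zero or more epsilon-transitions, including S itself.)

{A, C, D, E, F, G, H, I, J, L}

Start with {A, D, E, J}.
From D via epsilon: add C.
From E via epsilon: add I.
From C via epsilon: add L.
From L via epsilon: add G.
From G via epsilon: add F.
From F via epsilon: add H.
No new states can be added; the closed set is {A, C, D, E, F, G, H, I, J, L}.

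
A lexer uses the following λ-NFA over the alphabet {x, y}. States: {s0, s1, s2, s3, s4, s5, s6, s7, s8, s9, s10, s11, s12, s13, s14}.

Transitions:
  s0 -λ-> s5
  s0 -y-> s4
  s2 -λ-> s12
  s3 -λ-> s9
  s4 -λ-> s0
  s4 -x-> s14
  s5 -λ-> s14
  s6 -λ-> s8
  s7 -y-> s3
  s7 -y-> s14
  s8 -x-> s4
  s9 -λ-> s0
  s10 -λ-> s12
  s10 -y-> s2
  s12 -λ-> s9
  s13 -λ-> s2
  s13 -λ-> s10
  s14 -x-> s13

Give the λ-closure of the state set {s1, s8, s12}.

Start with {s1, s8, s12}.
From s12 via λ: add s9.
From s9 via λ: add s0.
From s0 via λ: add s5.
From s5 via λ: add s14.
No new states can be added; the closed set is {s0, s1, s5, s8, s9, s12, s14}.

{s0, s1, s5, s8, s9, s12, s14}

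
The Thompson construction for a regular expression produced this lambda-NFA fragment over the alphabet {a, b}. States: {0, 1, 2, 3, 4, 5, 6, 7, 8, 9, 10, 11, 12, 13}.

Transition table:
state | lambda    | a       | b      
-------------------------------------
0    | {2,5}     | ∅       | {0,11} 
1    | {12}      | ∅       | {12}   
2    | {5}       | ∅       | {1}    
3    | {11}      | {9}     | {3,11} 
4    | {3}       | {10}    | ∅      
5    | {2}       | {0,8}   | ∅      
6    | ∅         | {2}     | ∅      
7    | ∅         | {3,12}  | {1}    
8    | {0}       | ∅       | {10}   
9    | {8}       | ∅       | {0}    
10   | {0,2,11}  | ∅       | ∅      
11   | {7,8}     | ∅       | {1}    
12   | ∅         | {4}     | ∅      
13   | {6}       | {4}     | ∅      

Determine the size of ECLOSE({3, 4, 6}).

Start with {3, 4, 6}.
From 3 via lambda: add 11.
From 11 via lambda: add 7, 8.
From 8 via lambda: add 0.
From 0 via lambda: add 2, 5.
lambda-closure = {0, 2, 3, 4, 5, 6, 7, 8, 11}, which has 9 states.

9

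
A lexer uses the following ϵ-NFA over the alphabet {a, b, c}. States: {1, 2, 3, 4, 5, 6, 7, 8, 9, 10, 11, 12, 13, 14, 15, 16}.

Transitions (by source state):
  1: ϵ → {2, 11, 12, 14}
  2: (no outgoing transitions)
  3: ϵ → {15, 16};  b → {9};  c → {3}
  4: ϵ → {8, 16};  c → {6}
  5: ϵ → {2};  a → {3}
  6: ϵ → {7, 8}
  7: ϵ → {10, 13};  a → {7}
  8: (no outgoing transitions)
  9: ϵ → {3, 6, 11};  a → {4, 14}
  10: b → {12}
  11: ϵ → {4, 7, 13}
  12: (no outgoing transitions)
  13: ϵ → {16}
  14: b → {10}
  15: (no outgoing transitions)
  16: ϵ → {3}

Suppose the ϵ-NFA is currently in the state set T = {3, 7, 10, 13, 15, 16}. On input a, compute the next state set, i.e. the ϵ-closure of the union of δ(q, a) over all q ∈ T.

7 on a → {7}.
No a-transition from 3, 10, 13, 15, 16.
Union after reading a: {7}.
Now take the ϵ-closure:
From 7 via ϵ: add 10, 13.
From 13 via ϵ: add 16.
From 16 via ϵ: add 3.
From 3 via ϵ: add 15.
No new states can be added; the closed set is {3, 7, 10, 13, 15, 16}.

{3, 7, 10, 13, 15, 16}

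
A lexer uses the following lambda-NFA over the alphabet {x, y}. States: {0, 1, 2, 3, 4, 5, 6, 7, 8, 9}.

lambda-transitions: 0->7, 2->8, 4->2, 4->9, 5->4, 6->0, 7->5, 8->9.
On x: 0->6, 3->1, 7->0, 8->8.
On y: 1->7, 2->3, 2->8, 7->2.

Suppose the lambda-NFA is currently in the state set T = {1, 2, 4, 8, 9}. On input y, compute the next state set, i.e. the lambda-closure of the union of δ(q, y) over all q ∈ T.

1 on y → {7}.
2 on y → {3, 8}.
No y-transition from 4, 8, 9.
Union after reading y: {3, 7, 8}.
Now take the lambda-closure:
From 7 via lambda: add 5.
From 8 via lambda: add 9.
From 5 via lambda: add 4.
From 4 via lambda: add 2.
No new states can be added; the closed set is {2, 3, 4, 5, 7, 8, 9}.

{2, 3, 4, 5, 7, 8, 9}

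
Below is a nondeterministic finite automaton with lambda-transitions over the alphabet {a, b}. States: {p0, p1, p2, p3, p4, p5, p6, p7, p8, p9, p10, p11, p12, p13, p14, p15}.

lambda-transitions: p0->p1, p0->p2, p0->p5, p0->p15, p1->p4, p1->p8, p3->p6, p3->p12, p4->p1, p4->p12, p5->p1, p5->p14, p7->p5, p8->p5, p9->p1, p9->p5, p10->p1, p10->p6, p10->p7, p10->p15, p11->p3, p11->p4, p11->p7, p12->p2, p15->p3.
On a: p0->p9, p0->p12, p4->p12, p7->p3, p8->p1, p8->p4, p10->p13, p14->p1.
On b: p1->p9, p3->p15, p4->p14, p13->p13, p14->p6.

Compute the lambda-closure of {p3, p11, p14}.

Start with {p3, p11, p14}.
From p3 via lambda: add p6, p12.
From p11 via lambda: add p4, p7.
From p4 via lambda: add p1.
From p7 via lambda: add p5.
From p12 via lambda: add p2.
From p1 via lambda: add p8.
No new states can be added; the closed set is {p1, p2, p3, p4, p5, p6, p7, p8, p11, p12, p14}.

{p1, p2, p3, p4, p5, p6, p7, p8, p11, p12, p14}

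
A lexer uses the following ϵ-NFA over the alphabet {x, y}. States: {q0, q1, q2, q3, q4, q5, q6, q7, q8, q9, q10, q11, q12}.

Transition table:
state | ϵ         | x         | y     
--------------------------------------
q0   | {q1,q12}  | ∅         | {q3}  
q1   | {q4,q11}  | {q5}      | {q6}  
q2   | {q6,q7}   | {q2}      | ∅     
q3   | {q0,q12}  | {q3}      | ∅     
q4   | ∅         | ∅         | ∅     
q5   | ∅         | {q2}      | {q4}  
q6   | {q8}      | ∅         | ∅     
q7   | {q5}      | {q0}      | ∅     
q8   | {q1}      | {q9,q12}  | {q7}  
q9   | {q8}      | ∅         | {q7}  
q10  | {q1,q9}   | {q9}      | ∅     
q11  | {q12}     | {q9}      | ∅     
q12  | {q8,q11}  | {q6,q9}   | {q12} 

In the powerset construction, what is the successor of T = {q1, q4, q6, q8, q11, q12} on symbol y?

q1 on y → {q6}.
q8 on y → {q7}.
q12 on y → {q12}.
No y-transition from q4, q6, q11.
Union after reading y: {q6, q7, q12}.
Now take the ϵ-closure:
From q6 via ϵ: add q8.
From q7 via ϵ: add q5.
From q12 via ϵ: add q11.
From q8 via ϵ: add q1.
From q1 via ϵ: add q4.
No new states can be added; the closed set is {q1, q4, q5, q6, q7, q8, q11, q12}.

{q1, q4, q5, q6, q7, q8, q11, q12}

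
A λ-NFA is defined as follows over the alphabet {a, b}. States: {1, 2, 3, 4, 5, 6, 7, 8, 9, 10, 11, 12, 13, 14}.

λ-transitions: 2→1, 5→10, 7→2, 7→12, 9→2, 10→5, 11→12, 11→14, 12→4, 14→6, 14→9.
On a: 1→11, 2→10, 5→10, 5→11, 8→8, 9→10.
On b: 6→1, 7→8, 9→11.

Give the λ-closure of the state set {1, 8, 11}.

{1, 2, 4, 6, 8, 9, 11, 12, 14}

Start with {1, 8, 11}.
From 11 via λ: add 12, 14.
From 12 via λ: add 4.
From 14 via λ: add 6, 9.
From 9 via λ: add 2.
No new states can be added; the closed set is {1, 2, 4, 6, 8, 9, 11, 12, 14}.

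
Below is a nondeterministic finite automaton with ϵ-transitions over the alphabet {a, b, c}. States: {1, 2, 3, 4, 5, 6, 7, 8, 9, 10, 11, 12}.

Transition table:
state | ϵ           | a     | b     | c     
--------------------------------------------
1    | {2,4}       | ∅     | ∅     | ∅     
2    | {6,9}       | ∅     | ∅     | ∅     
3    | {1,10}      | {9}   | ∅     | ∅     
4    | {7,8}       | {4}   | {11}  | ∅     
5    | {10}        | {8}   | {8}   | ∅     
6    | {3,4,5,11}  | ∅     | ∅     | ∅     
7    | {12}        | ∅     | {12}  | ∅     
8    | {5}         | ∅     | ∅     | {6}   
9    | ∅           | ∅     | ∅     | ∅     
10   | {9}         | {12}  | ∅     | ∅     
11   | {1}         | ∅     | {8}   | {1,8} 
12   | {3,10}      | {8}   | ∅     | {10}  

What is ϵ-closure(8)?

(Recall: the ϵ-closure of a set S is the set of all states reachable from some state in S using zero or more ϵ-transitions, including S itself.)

{5, 8, 9, 10}

Start with {8}.
From 8 via ϵ: add 5.
From 5 via ϵ: add 10.
From 10 via ϵ: add 9.
No new states can be added; the closed set is {5, 8, 9, 10}.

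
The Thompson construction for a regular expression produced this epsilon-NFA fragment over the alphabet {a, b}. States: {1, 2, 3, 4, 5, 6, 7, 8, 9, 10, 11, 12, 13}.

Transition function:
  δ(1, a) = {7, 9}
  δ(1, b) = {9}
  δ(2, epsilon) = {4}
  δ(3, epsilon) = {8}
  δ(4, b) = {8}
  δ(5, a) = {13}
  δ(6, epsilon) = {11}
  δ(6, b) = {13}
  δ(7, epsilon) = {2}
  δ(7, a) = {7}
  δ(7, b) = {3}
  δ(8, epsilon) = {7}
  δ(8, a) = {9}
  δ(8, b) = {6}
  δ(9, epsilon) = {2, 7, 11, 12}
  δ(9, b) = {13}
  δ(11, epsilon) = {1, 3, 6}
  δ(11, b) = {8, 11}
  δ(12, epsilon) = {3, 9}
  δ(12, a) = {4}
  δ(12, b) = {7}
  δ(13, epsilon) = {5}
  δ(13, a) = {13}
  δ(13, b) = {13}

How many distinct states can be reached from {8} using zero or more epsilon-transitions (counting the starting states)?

4

Start with {8}.
From 8 via epsilon: add 7.
From 7 via epsilon: add 2.
From 2 via epsilon: add 4.
epsilon-closure = {2, 4, 7, 8}, which has 4 states.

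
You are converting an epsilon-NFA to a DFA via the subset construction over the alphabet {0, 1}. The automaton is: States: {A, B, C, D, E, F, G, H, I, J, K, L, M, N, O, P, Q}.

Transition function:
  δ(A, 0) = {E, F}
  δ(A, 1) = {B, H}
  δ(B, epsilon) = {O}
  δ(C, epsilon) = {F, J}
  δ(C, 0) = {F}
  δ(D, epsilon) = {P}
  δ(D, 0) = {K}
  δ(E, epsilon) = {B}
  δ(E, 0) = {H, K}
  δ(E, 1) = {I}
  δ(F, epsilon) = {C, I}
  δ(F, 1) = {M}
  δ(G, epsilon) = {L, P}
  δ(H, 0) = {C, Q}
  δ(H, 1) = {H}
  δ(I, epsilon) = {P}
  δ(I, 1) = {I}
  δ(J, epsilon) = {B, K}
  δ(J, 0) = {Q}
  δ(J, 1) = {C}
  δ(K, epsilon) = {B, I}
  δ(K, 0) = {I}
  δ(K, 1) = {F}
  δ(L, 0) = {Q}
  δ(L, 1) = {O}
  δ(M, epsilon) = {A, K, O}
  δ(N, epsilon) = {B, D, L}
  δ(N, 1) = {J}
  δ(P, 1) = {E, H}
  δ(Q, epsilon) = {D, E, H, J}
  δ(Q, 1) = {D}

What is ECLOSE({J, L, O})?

Start with {J, L, O}.
From J via epsilon: add B, K.
From K via epsilon: add I.
From I via epsilon: add P.
No new states can be added; the closed set is {B, I, J, K, L, O, P}.

{B, I, J, K, L, O, P}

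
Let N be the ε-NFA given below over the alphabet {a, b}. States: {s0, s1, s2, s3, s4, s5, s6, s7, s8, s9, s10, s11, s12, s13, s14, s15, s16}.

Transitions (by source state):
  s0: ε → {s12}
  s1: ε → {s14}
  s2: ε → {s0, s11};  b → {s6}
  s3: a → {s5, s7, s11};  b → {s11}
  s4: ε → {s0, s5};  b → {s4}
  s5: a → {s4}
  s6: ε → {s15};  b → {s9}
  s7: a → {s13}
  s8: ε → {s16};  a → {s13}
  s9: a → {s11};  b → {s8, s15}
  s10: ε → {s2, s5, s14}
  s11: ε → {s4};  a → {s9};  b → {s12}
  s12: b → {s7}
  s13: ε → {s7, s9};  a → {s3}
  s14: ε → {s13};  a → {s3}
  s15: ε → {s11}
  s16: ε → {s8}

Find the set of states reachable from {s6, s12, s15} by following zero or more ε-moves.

{s0, s4, s5, s6, s11, s12, s15}

Start with {s6, s12, s15}.
From s15 via ε: add s11.
From s11 via ε: add s4.
From s4 via ε: add s0, s5.
No new states can be added; the closed set is {s0, s4, s5, s6, s11, s12, s15}.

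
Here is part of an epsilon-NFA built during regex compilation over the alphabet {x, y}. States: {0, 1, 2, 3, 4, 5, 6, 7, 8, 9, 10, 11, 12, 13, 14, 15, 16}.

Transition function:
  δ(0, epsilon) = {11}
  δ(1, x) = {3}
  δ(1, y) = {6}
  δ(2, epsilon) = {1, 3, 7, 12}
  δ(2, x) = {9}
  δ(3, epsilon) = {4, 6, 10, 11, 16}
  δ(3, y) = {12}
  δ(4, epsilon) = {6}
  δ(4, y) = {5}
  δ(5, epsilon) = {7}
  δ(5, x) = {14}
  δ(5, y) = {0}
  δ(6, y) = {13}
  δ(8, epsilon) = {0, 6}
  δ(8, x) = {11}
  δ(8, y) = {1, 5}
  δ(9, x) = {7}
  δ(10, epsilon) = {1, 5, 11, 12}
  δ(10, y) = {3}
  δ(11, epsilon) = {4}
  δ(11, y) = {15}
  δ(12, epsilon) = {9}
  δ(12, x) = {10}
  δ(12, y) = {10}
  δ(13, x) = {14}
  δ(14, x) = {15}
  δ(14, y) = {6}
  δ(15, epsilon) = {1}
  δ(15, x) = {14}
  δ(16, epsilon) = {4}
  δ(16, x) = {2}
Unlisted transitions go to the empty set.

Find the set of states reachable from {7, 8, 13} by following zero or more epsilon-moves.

Start with {7, 8, 13}.
From 8 via epsilon: add 0, 6.
From 0 via epsilon: add 11.
From 11 via epsilon: add 4.
No new states can be added; the closed set is {0, 4, 6, 7, 8, 11, 13}.

{0, 4, 6, 7, 8, 11, 13}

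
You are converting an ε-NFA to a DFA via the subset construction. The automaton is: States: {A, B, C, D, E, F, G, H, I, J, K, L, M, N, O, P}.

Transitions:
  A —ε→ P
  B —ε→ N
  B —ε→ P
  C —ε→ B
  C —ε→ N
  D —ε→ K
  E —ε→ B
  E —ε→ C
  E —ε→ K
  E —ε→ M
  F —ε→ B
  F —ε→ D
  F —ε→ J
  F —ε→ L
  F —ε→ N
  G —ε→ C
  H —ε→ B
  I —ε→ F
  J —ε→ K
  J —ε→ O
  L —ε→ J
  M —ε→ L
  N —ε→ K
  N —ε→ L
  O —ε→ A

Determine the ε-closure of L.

Start with {L}.
From L via ε: add J.
From J via ε: add K, O.
From O via ε: add A.
From A via ε: add P.
No new states can be added; the closed set is {A, J, K, L, O, P}.

{A, J, K, L, O, P}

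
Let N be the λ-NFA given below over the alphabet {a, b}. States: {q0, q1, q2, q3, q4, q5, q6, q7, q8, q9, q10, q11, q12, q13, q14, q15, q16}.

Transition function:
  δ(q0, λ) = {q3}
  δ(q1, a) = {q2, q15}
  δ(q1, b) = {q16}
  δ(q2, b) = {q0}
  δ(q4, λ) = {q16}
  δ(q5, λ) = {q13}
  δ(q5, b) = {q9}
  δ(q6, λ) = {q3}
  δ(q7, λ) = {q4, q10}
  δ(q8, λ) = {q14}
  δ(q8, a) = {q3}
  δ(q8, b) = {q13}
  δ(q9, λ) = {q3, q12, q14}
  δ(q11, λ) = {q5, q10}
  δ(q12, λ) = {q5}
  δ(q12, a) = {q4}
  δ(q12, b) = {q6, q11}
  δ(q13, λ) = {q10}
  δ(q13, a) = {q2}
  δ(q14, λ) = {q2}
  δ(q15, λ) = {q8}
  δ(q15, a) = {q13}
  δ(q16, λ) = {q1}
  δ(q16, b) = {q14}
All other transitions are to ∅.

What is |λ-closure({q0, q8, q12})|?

9

Start with {q0, q8, q12}.
From q0 via λ: add q3.
From q8 via λ: add q14.
From q12 via λ: add q5.
From q5 via λ: add q13.
From q14 via λ: add q2.
From q13 via λ: add q10.
λ-closure = {q0, q2, q3, q5, q8, q10, q12, q13, q14}, which has 9 states.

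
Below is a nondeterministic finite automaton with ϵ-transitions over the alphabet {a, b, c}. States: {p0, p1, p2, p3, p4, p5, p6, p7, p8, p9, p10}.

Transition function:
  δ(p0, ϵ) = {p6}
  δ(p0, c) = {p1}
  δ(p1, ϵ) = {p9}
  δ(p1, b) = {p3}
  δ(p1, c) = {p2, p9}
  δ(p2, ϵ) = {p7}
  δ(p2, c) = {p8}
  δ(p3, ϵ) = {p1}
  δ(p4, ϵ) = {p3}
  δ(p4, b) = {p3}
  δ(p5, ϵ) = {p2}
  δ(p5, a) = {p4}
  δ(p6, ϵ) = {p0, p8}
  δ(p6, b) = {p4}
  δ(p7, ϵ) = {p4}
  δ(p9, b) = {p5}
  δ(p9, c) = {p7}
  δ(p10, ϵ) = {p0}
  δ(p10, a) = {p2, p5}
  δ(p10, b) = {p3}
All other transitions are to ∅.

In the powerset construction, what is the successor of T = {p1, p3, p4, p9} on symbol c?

{p1, p2, p3, p4, p7, p9}

p1 on c → {p2, p9}.
p9 on c → {p7}.
No c-transition from p3, p4.
Union after reading c: {p2, p7, p9}.
Now take the ϵ-closure:
From p7 via ϵ: add p4.
From p4 via ϵ: add p3.
From p3 via ϵ: add p1.
No new states can be added; the closed set is {p1, p2, p3, p4, p7, p9}.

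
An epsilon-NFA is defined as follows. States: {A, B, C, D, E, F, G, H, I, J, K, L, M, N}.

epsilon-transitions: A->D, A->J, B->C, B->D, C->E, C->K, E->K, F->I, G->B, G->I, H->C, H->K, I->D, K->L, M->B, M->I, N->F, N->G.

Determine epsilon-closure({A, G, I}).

Start with {A, G, I}.
From A via epsilon: add D, J.
From G via epsilon: add B.
From B via epsilon: add C.
From C via epsilon: add E, K.
From K via epsilon: add L.
No new states can be added; the closed set is {A, B, C, D, E, G, I, J, K, L}.

{A, B, C, D, E, G, I, J, K, L}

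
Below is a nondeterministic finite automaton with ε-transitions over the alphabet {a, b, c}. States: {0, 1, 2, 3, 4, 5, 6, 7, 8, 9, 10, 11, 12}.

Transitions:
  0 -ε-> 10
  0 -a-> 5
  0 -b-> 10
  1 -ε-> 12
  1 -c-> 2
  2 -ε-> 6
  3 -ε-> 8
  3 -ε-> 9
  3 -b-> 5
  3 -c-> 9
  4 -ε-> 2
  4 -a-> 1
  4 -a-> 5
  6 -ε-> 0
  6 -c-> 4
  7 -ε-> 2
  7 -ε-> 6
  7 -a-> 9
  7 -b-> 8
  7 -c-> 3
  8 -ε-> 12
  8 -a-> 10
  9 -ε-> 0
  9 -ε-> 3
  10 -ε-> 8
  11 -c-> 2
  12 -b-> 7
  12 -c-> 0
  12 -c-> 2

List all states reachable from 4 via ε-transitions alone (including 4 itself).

Start with {4}.
From 4 via ε: add 2.
From 2 via ε: add 6.
From 6 via ε: add 0.
From 0 via ε: add 10.
From 10 via ε: add 8.
From 8 via ε: add 12.
No new states can be added; the closed set is {0, 2, 4, 6, 8, 10, 12}.

{0, 2, 4, 6, 8, 10, 12}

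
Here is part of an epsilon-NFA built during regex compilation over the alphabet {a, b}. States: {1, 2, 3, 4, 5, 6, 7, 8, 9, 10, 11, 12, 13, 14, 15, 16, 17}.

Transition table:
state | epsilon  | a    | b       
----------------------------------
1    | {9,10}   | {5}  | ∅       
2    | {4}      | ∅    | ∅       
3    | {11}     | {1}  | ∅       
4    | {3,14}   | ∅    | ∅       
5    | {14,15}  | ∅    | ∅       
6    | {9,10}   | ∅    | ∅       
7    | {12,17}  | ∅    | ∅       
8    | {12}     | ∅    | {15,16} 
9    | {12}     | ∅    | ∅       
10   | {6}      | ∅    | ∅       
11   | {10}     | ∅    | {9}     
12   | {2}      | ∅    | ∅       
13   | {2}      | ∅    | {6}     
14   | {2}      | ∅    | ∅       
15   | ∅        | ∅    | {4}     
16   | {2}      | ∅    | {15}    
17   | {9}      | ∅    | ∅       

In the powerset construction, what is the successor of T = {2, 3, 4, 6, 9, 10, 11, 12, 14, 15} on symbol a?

{1, 2, 3, 4, 6, 9, 10, 11, 12, 14}

3 on a → {1}.
No a-transition from 2, 4, 6, 9, 10, 11, 12, 14, 15.
Union after reading a: {1}.
Now take the epsilon-closure:
From 1 via epsilon: add 9, 10.
From 9 via epsilon: add 12.
From 10 via epsilon: add 6.
From 12 via epsilon: add 2.
From 2 via epsilon: add 4.
From 4 via epsilon: add 3, 14.
From 3 via epsilon: add 11.
No new states can be added; the closed set is {1, 2, 3, 4, 6, 9, 10, 11, 12, 14}.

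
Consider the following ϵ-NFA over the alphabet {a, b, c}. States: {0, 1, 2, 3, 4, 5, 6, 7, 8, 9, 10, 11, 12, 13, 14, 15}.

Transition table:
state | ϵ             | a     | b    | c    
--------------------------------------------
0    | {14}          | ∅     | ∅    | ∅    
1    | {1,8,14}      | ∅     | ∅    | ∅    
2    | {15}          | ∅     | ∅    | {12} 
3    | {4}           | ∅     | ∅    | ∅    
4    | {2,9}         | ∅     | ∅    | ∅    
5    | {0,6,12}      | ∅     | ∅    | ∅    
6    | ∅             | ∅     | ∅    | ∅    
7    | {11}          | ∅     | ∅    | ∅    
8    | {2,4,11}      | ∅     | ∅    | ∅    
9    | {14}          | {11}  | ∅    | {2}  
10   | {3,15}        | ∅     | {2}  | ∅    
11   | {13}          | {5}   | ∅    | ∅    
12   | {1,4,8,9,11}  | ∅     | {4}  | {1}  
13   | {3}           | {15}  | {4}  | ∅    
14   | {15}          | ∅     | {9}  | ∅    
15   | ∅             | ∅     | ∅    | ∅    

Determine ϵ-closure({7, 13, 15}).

{2, 3, 4, 7, 9, 11, 13, 14, 15}

Start with {7, 13, 15}.
From 7 via ϵ: add 11.
From 13 via ϵ: add 3.
From 3 via ϵ: add 4.
From 4 via ϵ: add 2, 9.
From 9 via ϵ: add 14.
No new states can be added; the closed set is {2, 3, 4, 7, 9, 11, 13, 14, 15}.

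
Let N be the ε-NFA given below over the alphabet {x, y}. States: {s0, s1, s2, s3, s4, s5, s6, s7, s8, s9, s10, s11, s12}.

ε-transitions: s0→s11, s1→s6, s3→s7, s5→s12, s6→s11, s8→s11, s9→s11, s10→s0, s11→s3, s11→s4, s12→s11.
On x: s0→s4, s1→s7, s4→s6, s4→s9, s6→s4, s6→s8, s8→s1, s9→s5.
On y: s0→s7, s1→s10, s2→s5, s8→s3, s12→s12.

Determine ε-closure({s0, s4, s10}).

Start with {s0, s4, s10}.
From s0 via ε: add s11.
From s11 via ε: add s3.
From s3 via ε: add s7.
No new states can be added; the closed set is {s0, s3, s4, s7, s10, s11}.

{s0, s3, s4, s7, s10, s11}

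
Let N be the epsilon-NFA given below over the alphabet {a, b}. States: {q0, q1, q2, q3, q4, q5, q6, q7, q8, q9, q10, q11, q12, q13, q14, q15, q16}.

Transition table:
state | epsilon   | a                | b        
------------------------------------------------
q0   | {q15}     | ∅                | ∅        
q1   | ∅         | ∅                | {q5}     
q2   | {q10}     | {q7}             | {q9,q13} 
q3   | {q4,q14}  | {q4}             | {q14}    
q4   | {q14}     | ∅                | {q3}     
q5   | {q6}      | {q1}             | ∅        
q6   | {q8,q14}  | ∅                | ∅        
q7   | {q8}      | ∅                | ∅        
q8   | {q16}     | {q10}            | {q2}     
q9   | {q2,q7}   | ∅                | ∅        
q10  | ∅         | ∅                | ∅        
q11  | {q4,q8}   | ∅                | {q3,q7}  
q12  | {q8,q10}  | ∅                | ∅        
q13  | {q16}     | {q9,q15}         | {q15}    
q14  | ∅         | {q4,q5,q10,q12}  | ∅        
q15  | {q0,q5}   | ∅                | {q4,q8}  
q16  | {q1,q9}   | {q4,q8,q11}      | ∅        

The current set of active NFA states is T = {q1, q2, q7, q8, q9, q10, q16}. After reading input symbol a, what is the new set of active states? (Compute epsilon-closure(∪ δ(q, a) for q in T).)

{q1, q2, q4, q7, q8, q9, q10, q11, q14, q16}

q2 on a → {q7}.
q8 on a → {q10}.
q16 on a → {q4, q8, q11}.
No a-transition from q1, q7, q9, q10.
Union after reading a: {q4, q7, q8, q10, q11}.
Now take the epsilon-closure:
From q4 via epsilon: add q14.
From q8 via epsilon: add q16.
From q16 via epsilon: add q1, q9.
From q9 via epsilon: add q2.
No new states can be added; the closed set is {q1, q2, q4, q7, q8, q9, q10, q11, q14, q16}.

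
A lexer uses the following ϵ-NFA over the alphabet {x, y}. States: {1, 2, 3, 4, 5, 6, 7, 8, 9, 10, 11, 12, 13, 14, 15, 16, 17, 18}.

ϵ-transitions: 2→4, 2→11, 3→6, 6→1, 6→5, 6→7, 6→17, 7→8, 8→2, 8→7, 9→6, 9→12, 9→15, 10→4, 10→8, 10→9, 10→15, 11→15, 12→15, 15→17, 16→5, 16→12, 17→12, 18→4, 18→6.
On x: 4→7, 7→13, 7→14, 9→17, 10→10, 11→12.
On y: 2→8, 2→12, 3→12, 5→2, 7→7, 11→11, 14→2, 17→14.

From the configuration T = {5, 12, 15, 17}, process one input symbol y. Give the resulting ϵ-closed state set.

{2, 4, 11, 12, 14, 15, 17}

5 on y → {2}.
17 on y → {14}.
No y-transition from 12, 15.
Union after reading y: {2, 14}.
Now take the ϵ-closure:
From 2 via ϵ: add 4, 11.
From 11 via ϵ: add 15.
From 15 via ϵ: add 17.
From 17 via ϵ: add 12.
No new states can be added; the closed set is {2, 4, 11, 12, 14, 15, 17}.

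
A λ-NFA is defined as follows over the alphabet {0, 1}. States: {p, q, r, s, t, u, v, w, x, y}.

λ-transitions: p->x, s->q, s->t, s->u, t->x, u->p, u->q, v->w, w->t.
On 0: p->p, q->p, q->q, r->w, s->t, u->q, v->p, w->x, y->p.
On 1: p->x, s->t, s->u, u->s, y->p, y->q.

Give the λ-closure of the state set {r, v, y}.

Start with {r, v, y}.
From v via λ: add w.
From w via λ: add t.
From t via λ: add x.
No new states can be added; the closed set is {r, t, v, w, x, y}.

{r, t, v, w, x, y}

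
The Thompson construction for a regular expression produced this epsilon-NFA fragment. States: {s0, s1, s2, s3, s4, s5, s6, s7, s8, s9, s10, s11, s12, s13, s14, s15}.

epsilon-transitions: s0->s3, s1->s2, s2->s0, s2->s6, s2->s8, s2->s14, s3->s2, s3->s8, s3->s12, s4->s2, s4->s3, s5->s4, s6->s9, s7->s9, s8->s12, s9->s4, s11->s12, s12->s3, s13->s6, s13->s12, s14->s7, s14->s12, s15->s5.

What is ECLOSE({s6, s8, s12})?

{s0, s2, s3, s4, s6, s7, s8, s9, s12, s14}

Start with {s6, s8, s12}.
From s6 via epsilon: add s9.
From s12 via epsilon: add s3.
From s3 via epsilon: add s2.
From s9 via epsilon: add s4.
From s2 via epsilon: add s0, s14.
From s14 via epsilon: add s7.
No new states can be added; the closed set is {s0, s2, s3, s4, s6, s7, s8, s9, s12, s14}.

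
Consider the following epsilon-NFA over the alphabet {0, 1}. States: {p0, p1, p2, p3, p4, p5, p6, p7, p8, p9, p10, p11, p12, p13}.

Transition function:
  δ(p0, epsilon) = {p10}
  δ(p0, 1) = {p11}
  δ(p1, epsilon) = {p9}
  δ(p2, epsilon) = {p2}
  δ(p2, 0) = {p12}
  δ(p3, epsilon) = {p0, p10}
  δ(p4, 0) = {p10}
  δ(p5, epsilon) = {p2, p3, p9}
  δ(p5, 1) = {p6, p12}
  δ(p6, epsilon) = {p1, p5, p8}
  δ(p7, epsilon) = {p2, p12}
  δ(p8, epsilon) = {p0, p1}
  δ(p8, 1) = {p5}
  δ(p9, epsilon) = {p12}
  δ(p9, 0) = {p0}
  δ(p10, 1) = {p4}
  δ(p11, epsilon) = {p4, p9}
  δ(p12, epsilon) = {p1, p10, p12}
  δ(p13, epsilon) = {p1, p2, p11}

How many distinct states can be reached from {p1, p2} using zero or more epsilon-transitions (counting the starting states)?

5

Start with {p1, p2}.
From p1 via epsilon: add p9.
From p9 via epsilon: add p12.
From p12 via epsilon: add p10.
epsilon-closure = {p1, p2, p9, p10, p12}, which has 5 states.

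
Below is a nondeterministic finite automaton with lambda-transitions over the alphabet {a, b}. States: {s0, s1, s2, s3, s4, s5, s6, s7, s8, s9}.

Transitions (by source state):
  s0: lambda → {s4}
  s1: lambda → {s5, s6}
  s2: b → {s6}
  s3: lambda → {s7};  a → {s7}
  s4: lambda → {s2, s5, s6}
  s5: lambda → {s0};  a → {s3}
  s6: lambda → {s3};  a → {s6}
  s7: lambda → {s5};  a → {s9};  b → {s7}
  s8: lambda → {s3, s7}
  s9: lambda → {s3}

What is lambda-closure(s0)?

Start with {s0}.
From s0 via lambda: add s4.
From s4 via lambda: add s2, s5, s6.
From s6 via lambda: add s3.
From s3 via lambda: add s7.
No new states can be added; the closed set is {s0, s2, s3, s4, s5, s6, s7}.

{s0, s2, s3, s4, s5, s6, s7}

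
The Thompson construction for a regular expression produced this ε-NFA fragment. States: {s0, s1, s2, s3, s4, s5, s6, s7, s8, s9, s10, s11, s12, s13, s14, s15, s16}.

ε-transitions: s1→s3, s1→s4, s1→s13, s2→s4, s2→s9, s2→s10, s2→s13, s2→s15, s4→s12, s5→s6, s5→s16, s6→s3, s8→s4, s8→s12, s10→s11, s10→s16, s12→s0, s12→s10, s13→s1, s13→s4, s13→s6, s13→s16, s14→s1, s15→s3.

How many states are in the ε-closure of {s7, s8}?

Start with {s7, s8}.
From s8 via ε: add s4, s12.
From s12 via ε: add s0, s10.
From s10 via ε: add s11, s16.
ε-closure = {s0, s4, s7, s8, s10, s11, s12, s16}, which has 8 states.

8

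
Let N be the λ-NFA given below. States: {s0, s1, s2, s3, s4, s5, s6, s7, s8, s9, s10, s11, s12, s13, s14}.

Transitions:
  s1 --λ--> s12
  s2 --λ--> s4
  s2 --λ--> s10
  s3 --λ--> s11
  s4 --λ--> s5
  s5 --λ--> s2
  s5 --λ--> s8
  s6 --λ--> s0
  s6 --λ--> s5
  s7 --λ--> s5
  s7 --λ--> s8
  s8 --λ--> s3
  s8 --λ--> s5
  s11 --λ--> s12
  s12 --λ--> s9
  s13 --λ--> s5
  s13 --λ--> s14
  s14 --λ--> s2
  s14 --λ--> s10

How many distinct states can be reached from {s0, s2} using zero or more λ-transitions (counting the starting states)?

10

Start with {s0, s2}.
From s2 via λ: add s4, s10.
From s4 via λ: add s5.
From s5 via λ: add s8.
From s8 via λ: add s3.
From s3 via λ: add s11.
From s11 via λ: add s12.
From s12 via λ: add s9.
λ-closure = {s0, s2, s3, s4, s5, s8, s9, s10, s11, s12}, which has 10 states.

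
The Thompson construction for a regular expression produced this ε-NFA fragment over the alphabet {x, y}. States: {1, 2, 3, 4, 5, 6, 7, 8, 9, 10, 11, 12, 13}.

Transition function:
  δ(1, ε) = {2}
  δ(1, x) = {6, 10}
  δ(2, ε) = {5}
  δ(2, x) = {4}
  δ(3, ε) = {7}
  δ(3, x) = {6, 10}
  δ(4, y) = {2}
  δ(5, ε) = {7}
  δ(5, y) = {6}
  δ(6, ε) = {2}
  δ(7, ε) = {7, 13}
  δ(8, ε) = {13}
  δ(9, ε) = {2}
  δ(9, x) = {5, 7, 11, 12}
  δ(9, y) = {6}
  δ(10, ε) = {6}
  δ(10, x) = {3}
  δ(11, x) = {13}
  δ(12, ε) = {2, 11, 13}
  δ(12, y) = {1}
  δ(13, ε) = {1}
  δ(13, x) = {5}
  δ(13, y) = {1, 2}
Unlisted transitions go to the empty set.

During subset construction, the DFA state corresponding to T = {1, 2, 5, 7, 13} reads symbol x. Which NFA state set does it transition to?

1 on x → {6, 10}.
2 on x → {4}.
13 on x → {5}.
No x-transition from 5, 7.
Union after reading x: {4, 5, 6, 10}.
Now take the ε-closure:
From 5 via ε: add 7.
From 6 via ε: add 2.
From 7 via ε: add 13.
From 13 via ε: add 1.
No new states can be added; the closed set is {1, 2, 4, 5, 6, 7, 10, 13}.

{1, 2, 4, 5, 6, 7, 10, 13}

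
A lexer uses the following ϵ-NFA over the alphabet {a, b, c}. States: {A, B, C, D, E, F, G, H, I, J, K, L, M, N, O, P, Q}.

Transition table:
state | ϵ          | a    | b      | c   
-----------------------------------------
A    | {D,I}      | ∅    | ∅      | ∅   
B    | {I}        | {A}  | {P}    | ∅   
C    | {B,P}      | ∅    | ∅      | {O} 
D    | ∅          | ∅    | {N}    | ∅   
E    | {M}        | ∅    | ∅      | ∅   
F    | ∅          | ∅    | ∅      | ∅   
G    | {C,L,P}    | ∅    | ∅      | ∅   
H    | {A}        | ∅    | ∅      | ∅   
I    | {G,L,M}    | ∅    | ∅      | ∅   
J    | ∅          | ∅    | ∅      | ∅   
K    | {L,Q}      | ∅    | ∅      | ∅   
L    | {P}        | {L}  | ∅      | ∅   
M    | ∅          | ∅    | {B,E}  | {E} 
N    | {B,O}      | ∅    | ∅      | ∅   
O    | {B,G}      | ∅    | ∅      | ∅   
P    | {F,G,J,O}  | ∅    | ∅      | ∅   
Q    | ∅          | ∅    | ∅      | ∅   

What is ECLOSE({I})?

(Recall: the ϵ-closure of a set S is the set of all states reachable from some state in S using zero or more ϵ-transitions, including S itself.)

{B, C, F, G, I, J, L, M, O, P}

Start with {I}.
From I via ϵ: add G, L, M.
From G via ϵ: add C, P.
From C via ϵ: add B.
From P via ϵ: add F, J, O.
No new states can be added; the closed set is {B, C, F, G, I, J, L, M, O, P}.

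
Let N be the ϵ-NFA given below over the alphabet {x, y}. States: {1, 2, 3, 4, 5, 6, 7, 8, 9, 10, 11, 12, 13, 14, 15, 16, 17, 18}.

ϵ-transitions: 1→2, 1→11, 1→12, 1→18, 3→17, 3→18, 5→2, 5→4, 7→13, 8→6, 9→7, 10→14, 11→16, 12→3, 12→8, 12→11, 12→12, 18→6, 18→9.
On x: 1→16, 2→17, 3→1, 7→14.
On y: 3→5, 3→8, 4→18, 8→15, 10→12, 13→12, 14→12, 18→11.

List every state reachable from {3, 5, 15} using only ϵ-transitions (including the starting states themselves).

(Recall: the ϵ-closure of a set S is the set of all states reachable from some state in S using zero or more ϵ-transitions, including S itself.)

{2, 3, 4, 5, 6, 7, 9, 13, 15, 17, 18}

Start with {3, 5, 15}.
From 3 via ϵ: add 17, 18.
From 5 via ϵ: add 2, 4.
From 18 via ϵ: add 6, 9.
From 9 via ϵ: add 7.
From 7 via ϵ: add 13.
No new states can be added; the closed set is {2, 3, 4, 5, 6, 7, 9, 13, 15, 17, 18}.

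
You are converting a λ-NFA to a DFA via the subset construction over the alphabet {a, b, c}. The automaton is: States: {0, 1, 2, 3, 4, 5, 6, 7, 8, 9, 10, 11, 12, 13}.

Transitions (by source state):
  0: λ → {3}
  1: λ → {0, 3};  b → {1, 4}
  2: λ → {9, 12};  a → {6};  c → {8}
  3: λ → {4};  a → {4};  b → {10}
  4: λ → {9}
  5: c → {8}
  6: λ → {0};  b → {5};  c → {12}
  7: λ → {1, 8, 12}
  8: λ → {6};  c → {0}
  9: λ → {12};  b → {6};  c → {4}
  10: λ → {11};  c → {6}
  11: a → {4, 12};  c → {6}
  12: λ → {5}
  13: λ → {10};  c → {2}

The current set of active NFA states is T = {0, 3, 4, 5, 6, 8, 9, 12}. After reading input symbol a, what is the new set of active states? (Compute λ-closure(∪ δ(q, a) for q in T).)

{4, 5, 9, 12}

3 on a → {4}.
No a-transition from 0, 4, 5, 6, 8, 9, 12.
Union after reading a: {4}.
Now take the λ-closure:
From 4 via λ: add 9.
From 9 via λ: add 12.
From 12 via λ: add 5.
No new states can be added; the closed set is {4, 5, 9, 12}.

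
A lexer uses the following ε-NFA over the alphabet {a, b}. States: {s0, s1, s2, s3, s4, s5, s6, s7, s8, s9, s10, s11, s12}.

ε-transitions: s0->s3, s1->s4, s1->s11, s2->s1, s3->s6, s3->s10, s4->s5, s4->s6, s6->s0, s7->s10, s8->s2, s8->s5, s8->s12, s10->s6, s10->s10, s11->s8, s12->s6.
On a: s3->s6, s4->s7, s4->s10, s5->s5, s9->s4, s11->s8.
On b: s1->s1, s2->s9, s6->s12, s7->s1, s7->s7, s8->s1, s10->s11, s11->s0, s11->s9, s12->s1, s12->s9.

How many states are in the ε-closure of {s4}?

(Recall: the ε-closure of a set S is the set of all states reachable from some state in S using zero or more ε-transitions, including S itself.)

6

Start with {s4}.
From s4 via ε: add s5, s6.
From s6 via ε: add s0.
From s0 via ε: add s3.
From s3 via ε: add s10.
ε-closure = {s0, s3, s4, s5, s6, s10}, which has 6 states.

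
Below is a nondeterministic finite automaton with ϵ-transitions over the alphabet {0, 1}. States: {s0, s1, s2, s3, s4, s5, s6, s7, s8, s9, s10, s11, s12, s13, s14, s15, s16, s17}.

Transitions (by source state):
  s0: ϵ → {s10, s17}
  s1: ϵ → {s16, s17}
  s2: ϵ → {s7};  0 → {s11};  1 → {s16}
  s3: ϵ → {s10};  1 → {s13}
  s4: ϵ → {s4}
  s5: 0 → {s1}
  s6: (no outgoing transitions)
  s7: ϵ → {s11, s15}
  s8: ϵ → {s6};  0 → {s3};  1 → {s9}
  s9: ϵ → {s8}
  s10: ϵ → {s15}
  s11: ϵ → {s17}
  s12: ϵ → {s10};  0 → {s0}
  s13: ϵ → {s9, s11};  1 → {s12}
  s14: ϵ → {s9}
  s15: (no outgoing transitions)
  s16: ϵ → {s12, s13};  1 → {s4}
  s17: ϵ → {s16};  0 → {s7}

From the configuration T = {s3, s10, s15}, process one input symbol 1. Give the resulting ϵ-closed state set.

s3 on 1 → {s13}.
No 1-transition from s10, s15.
Union after reading 1: {s13}.
Now take the ϵ-closure:
From s13 via ϵ: add s9, s11.
From s9 via ϵ: add s8.
From s11 via ϵ: add s17.
From s8 via ϵ: add s6.
From s17 via ϵ: add s16.
From s16 via ϵ: add s12.
From s12 via ϵ: add s10.
From s10 via ϵ: add s15.
No new states can be added; the closed set is {s6, s8, s9, s10, s11, s12, s13, s15, s16, s17}.

{s6, s8, s9, s10, s11, s12, s13, s15, s16, s17}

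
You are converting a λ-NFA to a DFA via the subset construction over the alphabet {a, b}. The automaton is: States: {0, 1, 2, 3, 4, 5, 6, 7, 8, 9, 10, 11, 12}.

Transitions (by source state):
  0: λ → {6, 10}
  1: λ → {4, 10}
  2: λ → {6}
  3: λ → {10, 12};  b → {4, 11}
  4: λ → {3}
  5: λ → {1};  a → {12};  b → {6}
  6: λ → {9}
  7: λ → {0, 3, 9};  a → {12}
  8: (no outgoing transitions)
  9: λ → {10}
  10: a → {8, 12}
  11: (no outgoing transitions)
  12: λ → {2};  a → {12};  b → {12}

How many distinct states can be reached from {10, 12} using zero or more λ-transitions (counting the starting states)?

Start with {10, 12}.
From 12 via λ: add 2.
From 2 via λ: add 6.
From 6 via λ: add 9.
λ-closure = {2, 6, 9, 10, 12}, which has 5 states.

5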